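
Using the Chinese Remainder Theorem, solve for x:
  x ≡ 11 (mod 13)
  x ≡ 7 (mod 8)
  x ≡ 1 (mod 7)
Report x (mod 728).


Moduli 13, 8, 7 are pairwise coprime; by CRT there is a unique solution modulo M = 13 · 8 · 7 = 728.
Solve pairwise, accumulating the modulus:
  Start with x ≡ 11 (mod 13).
  Combine with x ≡ 7 (mod 8): since gcd(13, 8) = 1, we get a unique residue mod 104.
    Write x = 11 + 13·t and substitute into x ≡ 7 (mod 8): 13·t ≡ 7 − 11 = -4 (mod 8).
    Reduce coefficients mod 8: 5·t ≡ 4 (mod 8).
    The inverse of 5 mod 8 is 5 (since 5·5 = 25 = 3·8 + 1), so t ≡ 5·4 = 20 ≡ 4 (mod 8).
    Then x = 11 + 13·4 = 63, valid modulo lcm(13, 8) = 104: x ≡ 63 (mod 104).
  Combine with x ≡ 1 (mod 7): since gcd(104, 7) = 1, we get a unique residue mod 728.
    Write x = 63 + 104·t and substitute into x ≡ 1 (mod 7): 104·t ≡ 1 − 63 = -62 (mod 7).
    Reduce coefficients mod 7: 6·t ≡ 1 (mod 7).
    The inverse of 6 mod 7 is 6 (since 6·6 = 36 = 5·7 + 1), so t ≡ 6·1 = 6 ≡ 6 (mod 7).
    Then x = 63 + 104·6 = 687, valid modulo lcm(104, 7) = 728: x ≡ 687 (mod 728).
Verify: 687 mod 13 = 11 ✓, 687 mod 8 = 7 ✓, 687 mod 7 = 1 ✓.

x ≡ 687 (mod 728).


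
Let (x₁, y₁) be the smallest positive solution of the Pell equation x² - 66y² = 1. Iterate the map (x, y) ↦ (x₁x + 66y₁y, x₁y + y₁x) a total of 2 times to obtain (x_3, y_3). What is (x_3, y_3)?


Step 1: Find the fundamental solution (x₁, y₁) of x² - 66y² = 1.
  Expand √66 as a continued fraction. a₀ = ⌊√66⌋ = 8; iterate m_{k+1} = d_k·a_k − m_k, d_{k+1} = (66 − m_{k+1}²)/d_k, a_{k+1} = ⌊(a₀ + m_{k+1})/d_{k+1}⌋ (starting m₀ = 0, d₀ = 1), with convergents p_k = a_k·p_{k-1} + p_{k-2}, q_k = a_k·q_{k-1} + q_{k-2} (p₋₁ = 1, q₋₁ = 0):
  k = 0: a₀ = 8; p₀/q₀ = 8/1; p₀² − 66·q₀² = 64 − 66 = -2.
  k = 1: m = 8, d = 2, a = ⌊(8 + 8)/2⌋ = 8; p/q = (8·8 + 1)/(8·1 + 0) = 65/8; p² − 66·q² = 4225 − 4224 = 1.
  The first convergent with p² − 66·q² = 1 gives the fundamental solution (x₁, y₁) = (65, 8).
Step 2: Apply the recurrence (x_{n+1}, y_{n+1}) = (x₁x_n + 66y₁y_n, x₁y_n + y₁x_n) repeatedly.
  From (x_1, y_1) = (65, 8): x_2 = 65·65 + 66·8·8 = 8449; y_2 = 65·8 + 8·65 = 1040.
  From (x_2, y_2) = (8449, 1040): x_3 = 65·8449 + 66·8·1040 = 1098305; y_3 = 65·1040 + 8·8449 = 135192.
Step 3: Verify x_3² - 66·y_3² = 1206273873025 - 1206273873024 = 1 (should be 1). ✓

(x_1, y_1) = (65, 8); (x_3, y_3) = (1098305, 135192).


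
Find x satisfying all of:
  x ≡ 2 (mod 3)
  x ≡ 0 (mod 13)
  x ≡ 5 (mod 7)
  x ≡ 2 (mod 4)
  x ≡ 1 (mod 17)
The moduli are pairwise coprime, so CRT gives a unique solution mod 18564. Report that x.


Product of moduli M = 3 · 13 · 7 · 4 · 17 = 18564.
Merge one congruence at a time:
  Start: x ≡ 2 (mod 3).
  Combine with x ≡ 0 (mod 13); new modulus lcm = 39.
    Write x = 2 + 3·t and substitute into x ≡ 0 (mod 13): 3·t ≡ 0 − 2 = -2 (mod 13).
    Reduce coefficients mod 13: 3·t ≡ 11 (mod 13).
    The inverse of 3 mod 13 is 9 (since 3·9 = 27 = 2·13 + 1), so t ≡ 9·11 = 99 ≡ 8 (mod 13).
    Then x = 2 + 3·8 = 26, valid modulo lcm(3, 13) = 39: x ≡ 26 (mod 39).
  Combine with x ≡ 5 (mod 7); new modulus lcm = 273.
    Write x = 26 + 39·t and substitute into x ≡ 5 (mod 7): 39·t ≡ 5 − 26 = -21 (mod 7).
    Reduce coefficients mod 7: 4·t ≡ 0 (mod 7).
    The inverse of 4 mod 7 is 2 (since 4·2 = 8 = 1·7 + 1), so t ≡ 2·0 = 0 ≡ 0 (mod 7).
    Then x = 26 + 39·0 = 26, valid modulo lcm(39, 7) = 273: x ≡ 26 (mod 273).
  Combine with x ≡ 2 (mod 4); new modulus lcm = 1092.
    Write x = 26 + 273·t and substitute into x ≡ 2 (mod 4): 273·t ≡ 2 − 26 = -24 (mod 4).
    Reduce coefficients mod 4: 1·t ≡ 0 (mod 4).
    So t ≡ 0 (mod 4).
    Then x = 26 + 273·0 = 26, valid modulo lcm(273, 4) = 1092: x ≡ 26 (mod 1092).
  Combine with x ≡ 1 (mod 17); new modulus lcm = 18564.
    Write x = 26 + 1092·t and substitute into x ≡ 1 (mod 17): 1092·t ≡ 1 − 26 = -25 (mod 17).
    Reduce coefficients mod 17: 4·t ≡ 9 (mod 17).
    The inverse of 4 mod 17 is 13 (since 4·13 = 52 = 3·17 + 1), so t ≡ 13·9 = 117 ≡ 15 (mod 17).
    Then x = 26 + 1092·15 = 16406, valid modulo lcm(1092, 17) = 18564: x ≡ 16406 (mod 18564).
Verify against each original: 16406 mod 3 = 2, 16406 mod 13 = 0, 16406 mod 7 = 5, 16406 mod 4 = 2, 16406 mod 17 = 1.

x ≡ 16406 (mod 18564).


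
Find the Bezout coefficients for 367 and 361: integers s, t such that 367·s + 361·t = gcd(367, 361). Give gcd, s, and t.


Euclidean algorithm on (367, 361) — divide until remainder is 0:
  367 = 1 · 361 + 6
  361 = 60 · 6 + 1
  6 = 6 · 1 + 0
gcd(367, 361) = 1.
Track Bezout coefficients alongside the remainders: start with r₀ = 367 = a·1 + b·0 (s = 1, t = 0) and r₁ = 361 = a·0 + b·1 (s = 0, t = 1); each new remainder r_{k+1} = r_{k-1} − q_k·r_k inherits s_{k+1} = s_{k-1} − q_k·s_k, t_{k+1} = t_{k-1} − q_k·t_k, so r_k = a·s_k + b·t_k at every step:
  q = 1: r = 6, s = 1 − 1·0 = 1, t = 0 − 1·1 = -1  (check: 367·1 + 361·(-1) = 6)
  q = 60: r = 1, s = 0 − 60·1 = -60, t = 1 − 60·(-1) = 61  (check: 367·(-60) + 361·61 = 1)
The row with r = 1 (the gcd) gives the Bezout coefficients s = -60, t = 61.
Result: 367 · (-60) + 361 · (61) = 1.

gcd(367, 361) = 1; s = -60, t = 61 (check: 367·(-60) + 361·61 = 1).


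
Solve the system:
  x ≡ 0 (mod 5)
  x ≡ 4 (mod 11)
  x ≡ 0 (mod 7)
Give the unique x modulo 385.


Moduli 5, 11, 7 are pairwise coprime; by CRT there is a unique solution modulo M = 5 · 11 · 7 = 385.
Solve pairwise, accumulating the modulus:
  Start with x ≡ 0 (mod 5).
  Combine with x ≡ 4 (mod 11): since gcd(5, 11) = 1, we get a unique residue mod 55.
    Write x = 0 + 5·t and substitute into x ≡ 4 (mod 11): 5·t ≡ 4 − 0 = 4 (mod 11).
    The inverse of 5 mod 11 is 9 (since 5·9 = 45 = 4·11 + 1), so t ≡ 9·4 = 36 ≡ 3 (mod 11).
    Then x = 0 + 5·3 = 15, valid modulo lcm(5, 11) = 55: x ≡ 15 (mod 55).
  Combine with x ≡ 0 (mod 7): since gcd(55, 7) = 1, we get a unique residue mod 385.
    Write x = 15 + 55·t and substitute into x ≡ 0 (mod 7): 55·t ≡ 0 − 15 = -15 (mod 7).
    Reduce coefficients mod 7: 6·t ≡ 6 (mod 7).
    The inverse of 6 mod 7 is 6 (since 6·6 = 36 = 5·7 + 1), so t ≡ 6·6 = 36 ≡ 1 (mod 7).
    Then x = 15 + 55·1 = 70, valid modulo lcm(55, 7) = 385: x ≡ 70 (mod 385).
Verify: 70 mod 5 = 0 ✓, 70 mod 11 = 4 ✓, 70 mod 7 = 0 ✓.

x ≡ 70 (mod 385).


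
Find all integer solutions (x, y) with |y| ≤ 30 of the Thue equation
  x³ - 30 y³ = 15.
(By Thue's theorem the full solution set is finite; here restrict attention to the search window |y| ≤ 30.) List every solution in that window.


The equation is x³ - 30y³ = 15. For fixed y, x³ = 30·y³ + 15, so a solution requires the RHS to be a perfect cube.
Strategy: iterate y from -30 to 30, compute RHS = 30·y³ + 15, and check whether it is a (positive or negative) perfect cube.
Check small values of y:
  y = 0: RHS = 15 is not a perfect cube.
  y = 1: RHS = 45 is not a perfect cube.
  y = -1: RHS = -15 is not a perfect cube.
  y = 2: RHS = 255 is not a perfect cube.
  y = -2: RHS = -225 is not a perfect cube.
  y = 3: RHS = 825 is not a perfect cube.
  y = -3: RHS = -795 is not a perfect cube.
Continuing the search up to |y| = 30 finds no solutions either.
No (x, y) in the scanned range satisfies the equation.

No integer solutions with |y| ≤ 30.


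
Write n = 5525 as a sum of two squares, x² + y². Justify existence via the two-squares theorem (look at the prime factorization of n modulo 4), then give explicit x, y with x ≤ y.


Step 1: Factor n = 5525 = 5^2 · 13 · 17.
Step 2: Check the mod-4 condition on each prime factor: 5 ≡ 1 (mod 4), exponent 2; 13 ≡ 1 (mod 4), exponent 1; 17 ≡ 1 (mod 4), exponent 1.
All primes ≡ 3 (mod 4) appear to even exponent (or don't appear), so by the two-squares theorem n IS expressible as a sum of two squares.
Step 3: Build a representation. Group n = k² · m with k = 5 and m = 13 · 17 = 221 (a product of primes ≡ 1 (mod 4)); a representation of m scales to one of n via (k·x)² + (k·y)² = k²(x² + y²). Each prime p ≡ 1 (mod 4) is itself a sum of two squares; find a² by testing p − a² for a perfect square:
  13: 13 − 1² = 12, 13 − 2² = 9 = 3² ⇒ 13 = 2² + 3².
  17: 17 − 1² = 16 = 4² ⇒ 17 = 1² + 4².
  Combine using the Brahmagupta–Fibonacci identity (a² + b²)(c² + d²) = (ac − bd)² + (ad + bc)² = (ac + bd)² + (ad − bc)²:
  13 · 17 = 221: from (2² + 3²)(1² + 4²), take (2·1 − 3·4, 2·4 + 3·1) = (2 − 12, 8 + 3) = (-10, 11); dropping signs (only squares matter) gives (10, 11); check 10² + 11² = 100 + 121 = 221 ✓.
  Scale by k = 5: (5·10, 5·11) = (50, 55).
Step 4: Order so x ≤ y and verify: 50² + 55² = 2500 + 3025 = 5525 = n. ✓

n = 5525 = 50² + 55² (one valid representation with x ≤ y).


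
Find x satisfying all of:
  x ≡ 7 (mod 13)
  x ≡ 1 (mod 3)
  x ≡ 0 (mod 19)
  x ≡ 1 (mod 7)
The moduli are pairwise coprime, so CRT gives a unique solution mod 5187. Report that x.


Product of moduli M = 13 · 3 · 19 · 7 = 5187.
Merge one congruence at a time:
  Start: x ≡ 7 (mod 13).
  Combine with x ≡ 1 (mod 3); new modulus lcm = 39.
    Write x = 7 + 13·t and substitute into x ≡ 1 (mod 3): 13·t ≡ 1 − 7 = -6 (mod 3).
    Reduce coefficients mod 3: 1·t ≡ 0 (mod 3).
    So t ≡ 0 (mod 3).
    Then x = 7 + 13·0 = 7, valid modulo lcm(13, 3) = 39: x ≡ 7 (mod 39).
  Combine with x ≡ 0 (mod 19); new modulus lcm = 741.
    Write x = 7 + 39·t and substitute into x ≡ 0 (mod 19): 39·t ≡ 0 − 7 = -7 (mod 19).
    Reduce coefficients mod 19: 1·t ≡ 12 (mod 19).
    So t ≡ 12 (mod 19).
    Then x = 7 + 39·12 = 475, valid modulo lcm(39, 19) = 741: x ≡ 475 (mod 741).
  Combine with x ≡ 1 (mod 7); new modulus lcm = 5187.
    Write x = 475 + 741·t and substitute into x ≡ 1 (mod 7): 741·t ≡ 1 − 475 = -474 (mod 7).
    Reduce coefficients mod 7: 6·t ≡ 2 (mod 7).
    The inverse of 6 mod 7 is 6 (since 6·6 = 36 = 5·7 + 1), so t ≡ 6·2 = 12 ≡ 5 (mod 7).
    Then x = 475 + 741·5 = 4180, valid modulo lcm(741, 7) = 5187: x ≡ 4180 (mod 5187).
Verify against each original: 4180 mod 13 = 7, 4180 mod 3 = 1, 4180 mod 19 = 0, 4180 mod 7 = 1.

x ≡ 4180 (mod 5187).


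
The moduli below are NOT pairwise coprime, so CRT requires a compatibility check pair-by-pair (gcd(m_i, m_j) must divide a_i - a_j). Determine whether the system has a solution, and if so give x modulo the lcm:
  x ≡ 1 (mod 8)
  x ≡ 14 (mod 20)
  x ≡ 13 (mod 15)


Moduli 8, 20, 15 are not pairwise coprime, so CRT works modulo lcm(m_i) when all pairwise compatibility conditions hold.
Pairwise compatibility: gcd(m_i, m_j) must divide a_i - a_j for every pair.
Merge one congruence at a time:
  Start: x ≡ 1 (mod 8).
  Combine with x ≡ 14 (mod 20): gcd(8, 20) = 4, and 14 - 1 = 13 is NOT divisible by 4.
    ⇒ system is inconsistent (no integer solution).

No solution (the system is inconsistent).


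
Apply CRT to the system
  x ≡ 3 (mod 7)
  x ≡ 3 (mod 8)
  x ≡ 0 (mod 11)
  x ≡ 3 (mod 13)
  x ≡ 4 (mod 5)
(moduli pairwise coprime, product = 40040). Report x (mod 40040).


Product of moduli M = 7 · 8 · 11 · 13 · 5 = 40040.
Merge one congruence at a time:
  Start: x ≡ 3 (mod 7).
  Combine with x ≡ 3 (mod 8); new modulus lcm = 56.
    Write x = 3 + 7·t and substitute into x ≡ 3 (mod 8): 7·t ≡ 3 − 3 = 0 (mod 8).
    The inverse of 7 mod 8 is 7 (since 7·7 = 49 = 6·8 + 1), so t ≡ 7·0 = 0 ≡ 0 (mod 8).
    Then x = 3 + 7·0 = 3, valid modulo lcm(7, 8) = 56: x ≡ 3 (mod 56).
  Combine with x ≡ 0 (mod 11); new modulus lcm = 616.
    Write x = 3 + 56·t and substitute into x ≡ 0 (mod 11): 56·t ≡ 0 − 3 = -3 (mod 11).
    Reduce coefficients mod 11: 1·t ≡ 8 (mod 11).
    So t ≡ 8 (mod 11).
    Then x = 3 + 56·8 = 451, valid modulo lcm(56, 11) = 616: x ≡ 451 (mod 616).
  Combine with x ≡ 3 (mod 13); new modulus lcm = 8008.
    Write x = 451 + 616·t and substitute into x ≡ 3 (mod 13): 616·t ≡ 3 − 451 = -448 (mod 13).
    Reduce coefficients mod 13: 5·t ≡ 7 (mod 13).
    The inverse of 5 mod 13 is 8 (since 5·8 = 40 = 3·13 + 1), so t ≡ 8·7 = 56 ≡ 4 (mod 13).
    Then x = 451 + 616·4 = 2915, valid modulo lcm(616, 13) = 8008: x ≡ 2915 (mod 8008).
  Combine with x ≡ 4 (mod 5); new modulus lcm = 40040.
    Write x = 2915 + 8008·t and substitute into x ≡ 4 (mod 5): 8008·t ≡ 4 − 2915 = -2911 (mod 5).
    Reduce coefficients mod 5: 3·t ≡ 4 (mod 5).
    The inverse of 3 mod 5 is 2 (since 3·2 = 6 = 1·5 + 1), so t ≡ 2·4 = 8 ≡ 3 (mod 5).
    Then x = 2915 + 8008·3 = 26939, valid modulo lcm(8008, 5) = 40040: x ≡ 26939 (mod 40040).
Verify against each original: 26939 mod 7 = 3, 26939 mod 8 = 3, 26939 mod 11 = 0, 26939 mod 13 = 3, 26939 mod 5 = 4.

x ≡ 26939 (mod 40040).


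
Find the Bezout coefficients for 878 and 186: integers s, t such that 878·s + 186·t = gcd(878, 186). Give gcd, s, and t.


Euclidean algorithm on (878, 186) — divide until remainder is 0:
  878 = 4 · 186 + 134
  186 = 1 · 134 + 52
  134 = 2 · 52 + 30
  52 = 1 · 30 + 22
  30 = 1 · 22 + 8
  22 = 2 · 8 + 6
  8 = 1 · 6 + 2
  6 = 3 · 2 + 0
gcd(878, 186) = 2.
Track Bezout coefficients alongside the remainders: start with r₀ = 878 = a·1 + b·0 (s = 1, t = 0) and r₁ = 186 = a·0 + b·1 (s = 0, t = 1); each new remainder r_{k+1} = r_{k-1} − q_k·r_k inherits s_{k+1} = s_{k-1} − q_k·s_k, t_{k+1} = t_{k-1} − q_k·t_k, so r_k = a·s_k + b·t_k at every step:
  q = 4: r = 134, s = 1 − 4·0 = 1, t = 0 − 4·1 = -4  (check: 878·1 + 186·(-4) = 134)
  q = 1: r = 52, s = 0 − 1·1 = -1, t = 1 − 1·(-4) = 5  (check: 878·(-1) + 186·5 = 52)
  q = 2: r = 30, s = 1 − 2·(-1) = 3, t = -4 − 2·5 = -14  (check: 878·3 + 186·(-14) = 30)
  q = 1: r = 22, s = -1 − 1·3 = -4, t = 5 − 1·(-14) = 19  (check: 878·(-4) + 186·19 = 22)
  q = 1: r = 8, s = 3 − 1·(-4) = 7, t = -14 − 1·19 = -33  (check: 878·7 + 186·(-33) = 8)
  q = 2: r = 6, s = -4 − 2·7 = -18, t = 19 − 2·(-33) = 85  (check: 878·(-18) + 186·85 = 6)
  q = 1: r = 2, s = 7 − 1·(-18) = 25, t = -33 − 1·85 = -118  (check: 878·25 + 186·(-118) = 2)
The row with r = 2 (the gcd) gives the Bezout coefficients s = 25, t = -118.
Result: 878 · (25) + 186 · (-118) = 2.

gcd(878, 186) = 2; s = 25, t = -118 (check: 878·25 + 186·(-118) = 2).


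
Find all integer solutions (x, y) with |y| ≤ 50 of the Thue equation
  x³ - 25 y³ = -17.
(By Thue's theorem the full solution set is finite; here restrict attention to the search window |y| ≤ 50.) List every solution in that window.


The equation is x³ - 25y³ = -17. For fixed y, x³ = 25·y³ − 17, so a solution requires the RHS to be a perfect cube.
Strategy: iterate y from -50 to 50, compute RHS = 25·y³ − 17, and check whether it is a (positive or negative) perfect cube.
Check small values of y:
  y = 0: RHS = -17 is not a perfect cube.
  y = 1: RHS = 8 = (2)³ ⇒ x = 2 works.
  y = -1: RHS = -42 is not a perfect cube.
  y = 2: RHS = 183 is not a perfect cube.
  y = -2: RHS = -217 is not a perfect cube.
  y = 3: RHS = 658 is not a perfect cube.
  y = -3: RHS = -692 is not a perfect cube.
Continuing the search up to |y| = 50 finds no further solutions beyond those listed.
Collected solutions: (2, 1).

Solutions (with |y| ≤ 50): (2, 1).


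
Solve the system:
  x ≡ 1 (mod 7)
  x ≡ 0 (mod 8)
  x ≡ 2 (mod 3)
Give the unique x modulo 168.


Moduli 7, 8, 3 are pairwise coprime; by CRT there is a unique solution modulo M = 7 · 8 · 3 = 168.
Solve pairwise, accumulating the modulus:
  Start with x ≡ 1 (mod 7).
  Combine with x ≡ 0 (mod 8): since gcd(7, 8) = 1, we get a unique residue mod 56.
    Write x = 1 + 7·t and substitute into x ≡ 0 (mod 8): 7·t ≡ 0 − 1 = -1 (mod 8).
    Reduce coefficients mod 8: 7·t ≡ 7 (mod 8).
    The inverse of 7 mod 8 is 7 (since 7·7 = 49 = 6·8 + 1), so t ≡ 7·7 = 49 ≡ 1 (mod 8).
    Then x = 1 + 7·1 = 8, valid modulo lcm(7, 8) = 56: x ≡ 8 (mod 56).
  Combine with x ≡ 2 (mod 3): since gcd(56, 3) = 1, we get a unique residue mod 168.
    Write x = 8 + 56·t and substitute into x ≡ 2 (mod 3): 56·t ≡ 2 − 8 = -6 (mod 3).
    Reduce coefficients mod 3: 2·t ≡ 0 (mod 3).
    The inverse of 2 mod 3 is 2 (since 2·2 = 4 = 1·3 + 1), so t ≡ 2·0 = 0 ≡ 0 (mod 3).
    Then x = 8 + 56·0 = 8, valid modulo lcm(56, 3) = 168: x ≡ 8 (mod 168).
Verify: 8 mod 7 = 1 ✓, 8 mod 8 = 0 ✓, 8 mod 3 = 2 ✓.

x ≡ 8 (mod 168).


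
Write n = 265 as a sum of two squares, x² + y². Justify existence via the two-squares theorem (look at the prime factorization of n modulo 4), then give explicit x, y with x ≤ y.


Step 1: Factor n = 265 = 5 · 53.
Step 2: Check the mod-4 condition on each prime factor: 5 ≡ 1 (mod 4), exponent 1; 53 ≡ 1 (mod 4), exponent 1.
All primes ≡ 3 (mod 4) appear to even exponent (or don't appear), so by the two-squares theorem n IS expressible as a sum of two squares.
Step 3: Build a representation. Here n = 5 · 53 is a product of primes ≡ 1 (mod 4). Each prime p ≡ 1 (mod 4) is itself a sum of two squares; find a² by testing p − a² for a perfect square:
  5: 5 − 1² = 4 = 2² ⇒ 5 = 1² + 2².
  53: 53 − 1² = 52, 53 − 2² = 49 = 7² ⇒ 53 = 2² + 7².
  Combine using the Brahmagupta–Fibonacci identity (a² + b²)(c² + d²) = (ac − bd)² + (ad + bc)² = (ac + bd)² + (ad − bc)²:
  5 · 53 = 265: from (1² + 2²)(2² + 7²), take (1·2 − 2·7, 1·7 + 2·2) = (2 − 14, 7 + 4) = (-12, 11); dropping signs (only squares matter) gives (12, 11); check 12² + 11² = 144 + 121 = 265 ✓.
Step 4: Order so x ≤ y and verify: 11² + 12² = 121 + 144 = 265 = n. ✓

n = 265 = 11² + 12² (one valid representation with x ≤ y).


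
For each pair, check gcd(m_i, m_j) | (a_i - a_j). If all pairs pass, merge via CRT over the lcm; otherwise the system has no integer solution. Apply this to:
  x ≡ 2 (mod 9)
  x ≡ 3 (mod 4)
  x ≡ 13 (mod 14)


Moduli 9, 4, 14 are not pairwise coprime, so CRT works modulo lcm(m_i) when all pairwise compatibility conditions hold.
Pairwise compatibility: gcd(m_i, m_j) must divide a_i - a_j for every pair.
Merge one congruence at a time:
  Start: x ≡ 2 (mod 9).
  Combine with x ≡ 3 (mod 4): gcd(9, 4) = 1; 3 - 2 = 1, which IS divisible by 1, so compatible.
    Write x = 2 + 9·t and substitute into x ≡ 3 (mod 4): 9·t ≡ 3 − 2 = 1 (mod 4).
    Reduce coefficients mod 4: 1·t ≡ 1 (mod 4).
    So t ≡ 1 (mod 4).
    Then x = 2 + 9·1 = 11, valid modulo lcm(9, 4) = 36: x ≡ 11 (mod 36).
  Combine with x ≡ 13 (mod 14): gcd(36, 14) = 2; 13 - 11 = 2, which IS divisible by 2, so compatible.
    Write x = 11 + 36·t and substitute into x ≡ 13 (mod 14): 36·t ≡ 13 − 11 = 2 (mod 14).
    Divide the congruence (and modulus) by g = 2: 18·t ≡ 1 (mod 7).
    Reduce coefficients mod 7: 4·t ≡ 1 (mod 7).
    The inverse of 4 mod 7 is 2 (since 4·2 = 8 = 1·7 + 1), so t ≡ 2·1 = 2 ≡ 2 (mod 7).
    Then x = 11 + 36·2 = 83, valid modulo lcm(36, 14) = 252: x ≡ 83 (mod 252).
Verify: 83 mod 9 = 2, 83 mod 4 = 3, 83 mod 14 = 13.

x ≡ 83 (mod 252).


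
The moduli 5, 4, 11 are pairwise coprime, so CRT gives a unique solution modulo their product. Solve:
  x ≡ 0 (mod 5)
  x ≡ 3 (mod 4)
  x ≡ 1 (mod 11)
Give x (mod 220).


Moduli 5, 4, 11 are pairwise coprime; by CRT there is a unique solution modulo M = 5 · 4 · 11 = 220.
Solve pairwise, accumulating the modulus:
  Start with x ≡ 0 (mod 5).
  Combine with x ≡ 3 (mod 4): since gcd(5, 4) = 1, we get a unique residue mod 20.
    Write x = 0 + 5·t and substitute into x ≡ 3 (mod 4): 5·t ≡ 3 − 0 = 3 (mod 4).
    Reduce coefficients mod 4: 1·t ≡ 3 (mod 4).
    So t ≡ 3 (mod 4).
    Then x = 0 + 5·3 = 15, valid modulo lcm(5, 4) = 20: x ≡ 15 (mod 20).
  Combine with x ≡ 1 (mod 11): since gcd(20, 11) = 1, we get a unique residue mod 220.
    Write x = 15 + 20·t and substitute into x ≡ 1 (mod 11): 20·t ≡ 1 − 15 = -14 (mod 11).
    Reduce coefficients mod 11: 9·t ≡ 8 (mod 11).
    The inverse of 9 mod 11 is 5 (since 9·5 = 45 = 4·11 + 1), so t ≡ 5·8 = 40 ≡ 7 (mod 11).
    Then x = 15 + 20·7 = 155, valid modulo lcm(20, 11) = 220: x ≡ 155 (mod 220).
Verify: 155 mod 5 = 0 ✓, 155 mod 4 = 3 ✓, 155 mod 11 = 1 ✓.

x ≡ 155 (mod 220).


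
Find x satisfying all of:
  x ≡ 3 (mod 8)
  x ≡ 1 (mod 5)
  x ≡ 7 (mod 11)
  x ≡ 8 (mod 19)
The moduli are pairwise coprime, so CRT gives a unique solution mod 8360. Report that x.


Product of moduli M = 8 · 5 · 11 · 19 = 8360.
Merge one congruence at a time:
  Start: x ≡ 3 (mod 8).
  Combine with x ≡ 1 (mod 5); new modulus lcm = 40.
    Write x = 3 + 8·t and substitute into x ≡ 1 (mod 5): 8·t ≡ 1 − 3 = -2 (mod 5).
    Reduce coefficients mod 5: 3·t ≡ 3 (mod 5).
    The inverse of 3 mod 5 is 2 (since 3·2 = 6 = 1·5 + 1), so t ≡ 2·3 = 6 ≡ 1 (mod 5).
    Then x = 3 + 8·1 = 11, valid modulo lcm(8, 5) = 40: x ≡ 11 (mod 40).
  Combine with x ≡ 7 (mod 11); new modulus lcm = 440.
    Write x = 11 + 40·t and substitute into x ≡ 7 (mod 11): 40·t ≡ 7 − 11 = -4 (mod 11).
    Reduce coefficients mod 11: 7·t ≡ 7 (mod 11).
    The inverse of 7 mod 11 is 8 (since 7·8 = 56 = 5·11 + 1), so t ≡ 8·7 = 56 ≡ 1 (mod 11).
    Then x = 11 + 40·1 = 51, valid modulo lcm(40, 11) = 440: x ≡ 51 (mod 440).
  Combine with x ≡ 8 (mod 19); new modulus lcm = 8360.
    Write x = 51 + 440·t and substitute into x ≡ 8 (mod 19): 440·t ≡ 8 − 51 = -43 (mod 19).
    Reduce coefficients mod 19: 3·t ≡ 14 (mod 19).
    The inverse of 3 mod 19 is 13 (since 3·13 = 39 = 2·19 + 1), so t ≡ 13·14 = 182 ≡ 11 (mod 19).
    Then x = 51 + 440·11 = 4891, valid modulo lcm(440, 19) = 8360: x ≡ 4891 (mod 8360).
Verify against each original: 4891 mod 8 = 3, 4891 mod 5 = 1, 4891 mod 11 = 7, 4891 mod 19 = 8.

x ≡ 4891 (mod 8360).


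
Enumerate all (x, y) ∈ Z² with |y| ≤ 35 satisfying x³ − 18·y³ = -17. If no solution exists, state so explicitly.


The equation is x³ - 18y³ = -17. For fixed y, x³ = 18·y³ − 17, so a solution requires the RHS to be a perfect cube.
Strategy: iterate y from -35 to 35, compute RHS = 18·y³ − 17, and check whether it is a (positive or negative) perfect cube.
Check small values of y:
  y = 0: RHS = -17 is not a perfect cube.
  y = 1: RHS = 1 = (1)³ ⇒ x = 1 works.
  y = -1: RHS = -35 is not a perfect cube.
  y = 2: RHS = 127 is not a perfect cube.
  y = -2: RHS = -161 is not a perfect cube.
  y = 3: RHS = 469 is not a perfect cube.
  y = -3: RHS = -503 is not a perfect cube.
Continuing the search up to |y| = 35 finds no further solutions beyond those listed.
Collected solutions: (1, 1).

Solutions (with |y| ≤ 35): (1, 1).


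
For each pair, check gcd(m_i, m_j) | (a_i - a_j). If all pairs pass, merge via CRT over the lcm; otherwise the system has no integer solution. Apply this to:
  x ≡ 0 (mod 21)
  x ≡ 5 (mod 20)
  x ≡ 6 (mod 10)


Moduli 21, 20, 10 are not pairwise coprime, so CRT works modulo lcm(m_i) when all pairwise compatibility conditions hold.
Pairwise compatibility: gcd(m_i, m_j) must divide a_i - a_j for every pair.
Merge one congruence at a time:
  Start: x ≡ 0 (mod 21).
  Combine with x ≡ 5 (mod 20): gcd(21, 20) = 1; 5 - 0 = 5, which IS divisible by 1, so compatible.
    Write x = 0 + 21·t and substitute into x ≡ 5 (mod 20): 21·t ≡ 5 − 0 = 5 (mod 20).
    Reduce coefficients mod 20: 1·t ≡ 5 (mod 20).
    So t ≡ 5 (mod 20).
    Then x = 0 + 21·5 = 105, valid modulo lcm(21, 20) = 420: x ≡ 105 (mod 420).
  Combine with x ≡ 6 (mod 10): gcd(420, 10) = 10, and 6 - 105 = -99 is NOT divisible by 10.
    ⇒ system is inconsistent (no integer solution).

No solution (the system is inconsistent).


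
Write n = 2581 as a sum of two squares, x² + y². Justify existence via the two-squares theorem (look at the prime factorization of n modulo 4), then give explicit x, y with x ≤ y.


Step 1: Factor n = 2581 = 29 · 89.
Step 2: Check the mod-4 condition on each prime factor: 29 ≡ 1 (mod 4), exponent 1; 89 ≡ 1 (mod 4), exponent 1.
All primes ≡ 3 (mod 4) appear to even exponent (or don't appear), so by the two-squares theorem n IS expressible as a sum of two squares.
Step 3: Build a representation. Here n = 29 · 89 is a product of primes ≡ 1 (mod 4). Each prime p ≡ 1 (mod 4) is itself a sum of two squares; find a² by testing p − a² for a perfect square:
  29: 29 − 1² = 28, 29 − 2² = 25 = 5² ⇒ 29 = 2² + 5².
  89: 89 − 1² = 88, 89 − 2² = 85, 89 − 3² = 80, 89 − 4² = 73, 89 − 5² = 64 = 8² ⇒ 89 = 5² + 8².
  Combine using the Brahmagupta–Fibonacci identity (a² + b²)(c² + d²) = (ac − bd)² + (ad + bc)² = (ac + bd)² + (ad − bc)²:
  29 · 89 = 2581: from (2² + 5²)(5² + 8²), take (2·5 − 5·8, 2·8 + 5·5) = (10 − 40, 16 + 25) = (-30, 41); dropping signs (only squares matter) gives (30, 41); check 30² + 41² = 900 + 1681 = 2581 ✓.
Step 4: Order so x ≤ y and verify: 30² + 41² = 900 + 1681 = 2581 = n. ✓

n = 2581 = 30² + 41² (one valid representation with x ≤ y).


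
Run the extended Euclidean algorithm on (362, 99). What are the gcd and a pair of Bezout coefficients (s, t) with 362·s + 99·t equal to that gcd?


Euclidean algorithm on (362, 99) — divide until remainder is 0:
  362 = 3 · 99 + 65
  99 = 1 · 65 + 34
  65 = 1 · 34 + 31
  34 = 1 · 31 + 3
  31 = 10 · 3 + 1
  3 = 3 · 1 + 0
gcd(362, 99) = 1.
Track Bezout coefficients alongside the remainders: start with r₀ = 362 = a·1 + b·0 (s = 1, t = 0) and r₁ = 99 = a·0 + b·1 (s = 0, t = 1); each new remainder r_{k+1} = r_{k-1} − q_k·r_k inherits s_{k+1} = s_{k-1} − q_k·s_k, t_{k+1} = t_{k-1} − q_k·t_k, so r_k = a·s_k + b·t_k at every step:
  q = 3: r = 65, s = 1 − 3·0 = 1, t = 0 − 3·1 = -3  (check: 362·1 + 99·(-3) = 65)
  q = 1: r = 34, s = 0 − 1·1 = -1, t = 1 − 1·(-3) = 4  (check: 362·(-1) + 99·4 = 34)
  q = 1: r = 31, s = 1 − 1·(-1) = 2, t = -3 − 1·4 = -7  (check: 362·2 + 99·(-7) = 31)
  q = 1: r = 3, s = -1 − 1·2 = -3, t = 4 − 1·(-7) = 11  (check: 362·(-3) + 99·11 = 3)
  q = 10: r = 1, s = 2 − 10·(-3) = 32, t = -7 − 10·11 = -117  (check: 362·32 + 99·(-117) = 1)
The row with r = 1 (the gcd) gives the Bezout coefficients s = 32, t = -117.
Result: 362 · (32) + 99 · (-117) = 1.

gcd(362, 99) = 1; s = 32, t = -117 (check: 362·32 + 99·(-117) = 1).


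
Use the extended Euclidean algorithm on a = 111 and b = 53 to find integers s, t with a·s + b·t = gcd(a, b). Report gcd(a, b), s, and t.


Euclidean algorithm on (111, 53) — divide until remainder is 0:
  111 = 2 · 53 + 5
  53 = 10 · 5 + 3
  5 = 1 · 3 + 2
  3 = 1 · 2 + 1
  2 = 2 · 1 + 0
gcd(111, 53) = 1.
Track Bezout coefficients alongside the remainders: start with r₀ = 111 = a·1 + b·0 (s = 1, t = 0) and r₁ = 53 = a·0 + b·1 (s = 0, t = 1); each new remainder r_{k+1} = r_{k-1} − q_k·r_k inherits s_{k+1} = s_{k-1} − q_k·s_k, t_{k+1} = t_{k-1} − q_k·t_k, so r_k = a·s_k + b·t_k at every step:
  q = 2: r = 5, s = 1 − 2·0 = 1, t = 0 − 2·1 = -2  (check: 111·1 + 53·(-2) = 5)
  q = 10: r = 3, s = 0 − 10·1 = -10, t = 1 − 10·(-2) = 21  (check: 111·(-10) + 53·21 = 3)
  q = 1: r = 2, s = 1 − 1·(-10) = 11, t = -2 − 1·21 = -23  (check: 111·11 + 53·(-23) = 2)
  q = 1: r = 1, s = -10 − 1·11 = -21, t = 21 − 1·(-23) = 44  (check: 111·(-21) + 53·44 = 1)
The row with r = 1 (the gcd) gives the Bezout coefficients s = -21, t = 44.
Result: 111 · (-21) + 53 · (44) = 1.

gcd(111, 53) = 1; s = -21, t = 44 (check: 111·(-21) + 53·44 = 1).


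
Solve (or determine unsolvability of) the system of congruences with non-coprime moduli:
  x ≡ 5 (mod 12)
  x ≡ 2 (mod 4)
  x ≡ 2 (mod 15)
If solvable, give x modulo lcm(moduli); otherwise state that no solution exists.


Moduli 12, 4, 15 are not pairwise coprime, so CRT works modulo lcm(m_i) when all pairwise compatibility conditions hold.
Pairwise compatibility: gcd(m_i, m_j) must divide a_i - a_j for every pair.
Merge one congruence at a time:
  Start: x ≡ 5 (mod 12).
  Combine with x ≡ 2 (mod 4): gcd(12, 4) = 4, and 2 - 5 = -3 is NOT divisible by 4.
    ⇒ system is inconsistent (no integer solution).

No solution (the system is inconsistent).


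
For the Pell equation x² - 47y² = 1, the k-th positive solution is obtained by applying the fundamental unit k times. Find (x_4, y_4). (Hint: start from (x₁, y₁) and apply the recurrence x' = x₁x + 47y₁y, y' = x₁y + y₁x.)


Step 1: Find the fundamental solution (x₁, y₁) of x² - 47y² = 1.
  Expand √47 as a continued fraction. a₀ = ⌊√47⌋ = 6; iterate m_{k+1} = d_k·a_k − m_k, d_{k+1} = (47 − m_{k+1}²)/d_k, a_{k+1} = ⌊(a₀ + m_{k+1})/d_{k+1}⌋ (starting m₀ = 0, d₀ = 1), with convergents p_k = a_k·p_{k-1} + p_{k-2}, q_k = a_k·q_{k-1} + q_{k-2} (p₋₁ = 1, q₋₁ = 0):
  k = 0: a₀ = 6; p₀/q₀ = 6/1; p₀² − 47·q₀² = 36 − 47 = -11.
  k = 1: m = 6, d = 11, a = ⌊(6 + 6)/11⌋ = 1; p/q = (1·6 + 1)/(1·1 + 0) = 7/1; p² − 47·q² = 49 − 47 = 2.
  k = 2: m = 5, d = 2, a = ⌊(6 + 5)/2⌋ = 5; p/q = (5·7 + 6)/(5·1 + 1) = 41/6; p² − 47·q² = 1681 − 1692 = -11.
  k = 3: m = 5, d = 11, a = ⌊(6 + 5)/11⌋ = 1; p/q = (1·41 + 7)/(1·6 + 1) = 48/7; p² − 47·q² = 2304 − 2303 = 1.
  The first convergent with p² − 47·q² = 1 gives the fundamental solution (x₁, y₁) = (48, 7).
Step 2: Apply the recurrence (x_{n+1}, y_{n+1}) = (x₁x_n + 47y₁y_n, x₁y_n + y₁x_n) repeatedly.
  From (x_1, y_1) = (48, 7): x_2 = 48·48 + 47·7·7 = 4607; y_2 = 48·7 + 7·48 = 672.
  From (x_2, y_2) = (4607, 672): x_3 = 48·4607 + 47·7·672 = 442224; y_3 = 48·672 + 7·4607 = 64505.
  From (x_3, y_3) = (442224, 64505): x_4 = 48·442224 + 47·7·64505 = 42448897; y_4 = 48·64505 + 7·442224 = 6191808.
Step 3: Verify x_4² - 47·y_4² = 1801908856516609 - 1801908856516608 = 1 (should be 1). ✓

(x_1, y_1) = (48, 7); (x_4, y_4) = (42448897, 6191808).


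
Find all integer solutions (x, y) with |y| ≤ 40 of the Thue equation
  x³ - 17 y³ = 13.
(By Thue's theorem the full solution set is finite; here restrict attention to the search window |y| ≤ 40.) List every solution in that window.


The equation is x³ - 17y³ = 13. For fixed y, x³ = 17·y³ + 13, so a solution requires the RHS to be a perfect cube.
Strategy: iterate y from -40 to 40, compute RHS = 17·y³ + 13, and check whether it is a (positive or negative) perfect cube.
Check small values of y:
  y = 0: RHS = 13 is not a perfect cube.
  y = 1: RHS = 30 is not a perfect cube.
  y = -1: RHS = -4 is not a perfect cube.
  y = 2: RHS = 149 is not a perfect cube.
  y = -2: RHS = -123 is not a perfect cube.
  y = 3: RHS = 472 is not a perfect cube.
  y = -3: RHS = -446 is not a perfect cube.
Continuing the search up to |y| = 40 finds no solutions either.
No (x, y) in the scanned range satisfies the equation.

No integer solutions with |y| ≤ 40.


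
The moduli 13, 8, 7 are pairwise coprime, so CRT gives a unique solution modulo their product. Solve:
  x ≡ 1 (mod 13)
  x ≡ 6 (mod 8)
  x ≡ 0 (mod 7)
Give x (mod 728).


Moduli 13, 8, 7 are pairwise coprime; by CRT there is a unique solution modulo M = 13 · 8 · 7 = 728.
Solve pairwise, accumulating the modulus:
  Start with x ≡ 1 (mod 13).
  Combine with x ≡ 6 (mod 8): since gcd(13, 8) = 1, we get a unique residue mod 104.
    Write x = 1 + 13·t and substitute into x ≡ 6 (mod 8): 13·t ≡ 6 − 1 = 5 (mod 8).
    Reduce coefficients mod 8: 5·t ≡ 5 (mod 8).
    The inverse of 5 mod 8 is 5 (since 5·5 = 25 = 3·8 + 1), so t ≡ 5·5 = 25 ≡ 1 (mod 8).
    Then x = 1 + 13·1 = 14, valid modulo lcm(13, 8) = 104: x ≡ 14 (mod 104).
  Combine with x ≡ 0 (mod 7): since gcd(104, 7) = 1, we get a unique residue mod 728.
    Write x = 14 + 104·t and substitute into x ≡ 0 (mod 7): 104·t ≡ 0 − 14 = -14 (mod 7).
    Reduce coefficients mod 7: 6·t ≡ 0 (mod 7).
    The inverse of 6 mod 7 is 6 (since 6·6 = 36 = 5·7 + 1), so t ≡ 6·0 = 0 ≡ 0 (mod 7).
    Then x = 14 + 104·0 = 14, valid modulo lcm(104, 7) = 728: x ≡ 14 (mod 728).
Verify: 14 mod 13 = 1 ✓, 14 mod 8 = 6 ✓, 14 mod 7 = 0 ✓.

x ≡ 14 (mod 728).


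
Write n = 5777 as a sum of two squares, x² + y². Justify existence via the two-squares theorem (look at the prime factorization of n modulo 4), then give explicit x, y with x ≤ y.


Step 1: Factor n = 5777 = 53 · 109.
Step 2: Check the mod-4 condition on each prime factor: 53 ≡ 1 (mod 4), exponent 1; 109 ≡ 1 (mod 4), exponent 1.
All primes ≡ 3 (mod 4) appear to even exponent (or don't appear), so by the two-squares theorem n IS expressible as a sum of two squares.
Step 3: Build a representation. Here n = 53 · 109 is a product of primes ≡ 1 (mod 4). Each prime p ≡ 1 (mod 4) is itself a sum of two squares; find a² by testing p − a² for a perfect square:
  53: 53 − 1² = 52, 53 − 2² = 49 = 7² ⇒ 53 = 2² + 7².
  109: 109 − 1² = 108, 109 − 2² = 105, 109 − 3² = 100 = 10² ⇒ 109 = 3² + 10².
  Combine using the Brahmagupta–Fibonacci identity (a² + b²)(c² + d²) = (ac − bd)² + (ad + bc)² = (ac + bd)² + (ad − bc)²:
  53 · 109 = 5777: from (2² + 7²)(3² + 10²), take (2·3 − 7·10, 2·10 + 7·3) = (6 − 70, 20 + 21) = (-64, 41); dropping signs (only squares matter) gives (64, 41); check 64² + 41² = 4096 + 1681 = 5777 ✓.
Step 4: Order so x ≤ y and verify: 41² + 64² = 1681 + 4096 = 5777 = n. ✓

n = 5777 = 41² + 64² (one valid representation with x ≤ y).


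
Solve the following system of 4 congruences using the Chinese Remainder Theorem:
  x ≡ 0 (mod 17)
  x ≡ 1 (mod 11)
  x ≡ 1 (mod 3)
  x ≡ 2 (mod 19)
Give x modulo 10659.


Product of moduli M = 17 · 11 · 3 · 19 = 10659.
Merge one congruence at a time:
  Start: x ≡ 0 (mod 17).
  Combine with x ≡ 1 (mod 11); new modulus lcm = 187.
    Write x = 0 + 17·t and substitute into x ≡ 1 (mod 11): 17·t ≡ 1 − 0 = 1 (mod 11).
    Reduce coefficients mod 11: 6·t ≡ 1 (mod 11).
    The inverse of 6 mod 11 is 2 (since 6·2 = 12 = 1·11 + 1), so t ≡ 2·1 = 2 ≡ 2 (mod 11).
    Then x = 0 + 17·2 = 34, valid modulo lcm(17, 11) = 187: x ≡ 34 (mod 187).
  Combine with x ≡ 1 (mod 3); new modulus lcm = 561.
    Write x = 34 + 187·t and substitute into x ≡ 1 (mod 3): 187·t ≡ 1 − 34 = -33 (mod 3).
    Reduce coefficients mod 3: 1·t ≡ 0 (mod 3).
    So t ≡ 0 (mod 3).
    Then x = 34 + 187·0 = 34, valid modulo lcm(187, 3) = 561: x ≡ 34 (mod 561).
  Combine with x ≡ 2 (mod 19); new modulus lcm = 10659.
    Write x = 34 + 561·t and substitute into x ≡ 2 (mod 19): 561·t ≡ 2 − 34 = -32 (mod 19).
    Reduce coefficients mod 19: 10·t ≡ 6 (mod 19).
    The inverse of 10 mod 19 is 2 (since 10·2 = 20 = 1·19 + 1), so t ≡ 2·6 = 12 ≡ 12 (mod 19).
    Then x = 34 + 561·12 = 6766, valid modulo lcm(561, 19) = 10659: x ≡ 6766 (mod 10659).
Verify against each original: 6766 mod 17 = 0, 6766 mod 11 = 1, 6766 mod 3 = 1, 6766 mod 19 = 2.

x ≡ 6766 (mod 10659).


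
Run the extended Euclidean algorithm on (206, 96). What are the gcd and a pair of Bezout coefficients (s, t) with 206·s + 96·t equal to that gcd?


Euclidean algorithm on (206, 96) — divide until remainder is 0:
  206 = 2 · 96 + 14
  96 = 6 · 14 + 12
  14 = 1 · 12 + 2
  12 = 6 · 2 + 0
gcd(206, 96) = 2.
Track Bezout coefficients alongside the remainders: start with r₀ = 206 = a·1 + b·0 (s = 1, t = 0) and r₁ = 96 = a·0 + b·1 (s = 0, t = 1); each new remainder r_{k+1} = r_{k-1} − q_k·r_k inherits s_{k+1} = s_{k-1} − q_k·s_k, t_{k+1} = t_{k-1} − q_k·t_k, so r_k = a·s_k + b·t_k at every step:
  q = 2: r = 14, s = 1 − 2·0 = 1, t = 0 − 2·1 = -2  (check: 206·1 + 96·(-2) = 14)
  q = 6: r = 12, s = 0 − 6·1 = -6, t = 1 − 6·(-2) = 13  (check: 206·(-6) + 96·13 = 12)
  q = 1: r = 2, s = 1 − 1·(-6) = 7, t = -2 − 1·13 = -15  (check: 206·7 + 96·(-15) = 2)
The row with r = 2 (the gcd) gives the Bezout coefficients s = 7, t = -15.
Result: 206 · (7) + 96 · (-15) = 2.

gcd(206, 96) = 2; s = 7, t = -15 (check: 206·7 + 96·(-15) = 2).


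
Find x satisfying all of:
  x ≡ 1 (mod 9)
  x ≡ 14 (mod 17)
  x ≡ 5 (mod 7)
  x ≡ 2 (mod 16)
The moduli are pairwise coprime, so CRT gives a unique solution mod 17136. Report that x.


Product of moduli M = 9 · 17 · 7 · 16 = 17136.
Merge one congruence at a time:
  Start: x ≡ 1 (mod 9).
  Combine with x ≡ 14 (mod 17); new modulus lcm = 153.
    Write x = 1 + 9·t and substitute into x ≡ 14 (mod 17): 9·t ≡ 14 − 1 = 13 (mod 17).
    The inverse of 9 mod 17 is 2 (since 9·2 = 18 = 1·17 + 1), so t ≡ 2·13 = 26 ≡ 9 (mod 17).
    Then x = 1 + 9·9 = 82, valid modulo lcm(9, 17) = 153: x ≡ 82 (mod 153).
  Combine with x ≡ 5 (mod 7); new modulus lcm = 1071.
    Write x = 82 + 153·t and substitute into x ≡ 5 (mod 7): 153·t ≡ 5 − 82 = -77 (mod 7).
    Reduce coefficients mod 7: 6·t ≡ 0 (mod 7).
    The inverse of 6 mod 7 is 6 (since 6·6 = 36 = 5·7 + 1), so t ≡ 6·0 = 0 ≡ 0 (mod 7).
    Then x = 82 + 153·0 = 82, valid modulo lcm(153, 7) = 1071: x ≡ 82 (mod 1071).
  Combine with x ≡ 2 (mod 16); new modulus lcm = 17136.
    Write x = 82 + 1071·t and substitute into x ≡ 2 (mod 16): 1071·t ≡ 2 − 82 = -80 (mod 16).
    Reduce coefficients mod 16: 15·t ≡ 0 (mod 16).
    The inverse of 15 mod 16 is 15 (since 15·15 = 225 = 14·16 + 1), so t ≡ 15·0 = 0 ≡ 0 (mod 16).
    Then x = 82 + 1071·0 = 82, valid modulo lcm(1071, 16) = 17136: x ≡ 82 (mod 17136).
Verify against each original: 82 mod 9 = 1, 82 mod 17 = 14, 82 mod 7 = 5, 82 mod 16 = 2.

x ≡ 82 (mod 17136).


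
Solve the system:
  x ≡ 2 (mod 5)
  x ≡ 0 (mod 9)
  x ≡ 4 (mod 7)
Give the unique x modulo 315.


Moduli 5, 9, 7 are pairwise coprime; by CRT there is a unique solution modulo M = 5 · 9 · 7 = 315.
Solve pairwise, accumulating the modulus:
  Start with x ≡ 2 (mod 5).
  Combine with x ≡ 0 (mod 9): since gcd(5, 9) = 1, we get a unique residue mod 45.
    Write x = 2 + 5·t and substitute into x ≡ 0 (mod 9): 5·t ≡ 0 − 2 = -2 (mod 9).
    Reduce coefficients mod 9: 5·t ≡ 7 (mod 9).
    The inverse of 5 mod 9 is 2 (since 5·2 = 10 = 1·9 + 1), so t ≡ 2·7 = 14 ≡ 5 (mod 9).
    Then x = 2 + 5·5 = 27, valid modulo lcm(5, 9) = 45: x ≡ 27 (mod 45).
  Combine with x ≡ 4 (mod 7): since gcd(45, 7) = 1, we get a unique residue mod 315.
    Write x = 27 + 45·t and substitute into x ≡ 4 (mod 7): 45·t ≡ 4 − 27 = -23 (mod 7).
    Reduce coefficients mod 7: 3·t ≡ 5 (mod 7).
    The inverse of 3 mod 7 is 5 (since 3·5 = 15 = 2·7 + 1), so t ≡ 5·5 = 25 ≡ 4 (mod 7).
    Then x = 27 + 45·4 = 207, valid modulo lcm(45, 7) = 315: x ≡ 207 (mod 315).
Verify: 207 mod 5 = 2 ✓, 207 mod 9 = 0 ✓, 207 mod 7 = 4 ✓.

x ≡ 207 (mod 315).


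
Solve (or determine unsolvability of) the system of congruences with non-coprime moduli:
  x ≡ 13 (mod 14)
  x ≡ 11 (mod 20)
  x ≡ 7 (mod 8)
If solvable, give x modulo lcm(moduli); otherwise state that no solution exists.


Moduli 14, 20, 8 are not pairwise coprime, so CRT works modulo lcm(m_i) when all pairwise compatibility conditions hold.
Pairwise compatibility: gcd(m_i, m_j) must divide a_i - a_j for every pair.
Merge one congruence at a time:
  Start: x ≡ 13 (mod 14).
  Combine with x ≡ 11 (mod 20): gcd(14, 20) = 2; 11 - 13 = -2, which IS divisible by 2, so compatible.
    Write x = 13 + 14·t and substitute into x ≡ 11 (mod 20): 14·t ≡ 11 − 13 = -2 (mod 20).
    Divide the congruence (and modulus) by g = 2: 7·t ≡ -1 (mod 10).
    Reduce coefficients mod 10: 7·t ≡ 9 (mod 10).
    The inverse of 7 mod 10 is 3 (since 7·3 = 21 = 2·10 + 1), so t ≡ 3·9 = 27 ≡ 7 (mod 10).
    Then x = 13 + 14·7 = 111, valid modulo lcm(14, 20) = 140: x ≡ 111 (mod 140).
  Combine with x ≡ 7 (mod 8): gcd(140, 8) = 4; 7 - 111 = -104, which IS divisible by 4, so compatible.
    Write x = 111 + 140·t and substitute into x ≡ 7 (mod 8): 140·t ≡ 7 − 111 = -104 (mod 8).
    Divide the congruence (and modulus) by g = 4: 35·t ≡ -26 (mod 2).
    Reduce coefficients mod 2: 1·t ≡ 0 (mod 2).
    So t ≡ 0 (mod 2).
    Then x = 111 + 140·0 = 111, valid modulo lcm(140, 8) = 280: x ≡ 111 (mod 280).
Verify: 111 mod 14 = 13, 111 mod 20 = 11, 111 mod 8 = 7.

x ≡ 111 (mod 280).
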